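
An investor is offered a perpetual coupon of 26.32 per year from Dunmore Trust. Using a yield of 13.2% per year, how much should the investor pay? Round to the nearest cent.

199.39

Level perpetuity: PV = C / r = 26.32 / 0.132 = 199.39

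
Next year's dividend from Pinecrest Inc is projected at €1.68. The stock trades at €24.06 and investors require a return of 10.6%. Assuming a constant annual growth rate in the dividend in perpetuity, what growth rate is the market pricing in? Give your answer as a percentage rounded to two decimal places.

3.62%

P = D₁/(r−g) ⇒ g = r − D₁/P = 0.106 − €1.68/€24.06 = 0.036175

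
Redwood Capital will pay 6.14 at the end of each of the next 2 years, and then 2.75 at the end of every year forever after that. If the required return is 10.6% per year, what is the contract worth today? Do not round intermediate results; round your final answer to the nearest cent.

PV of 2-year annuity: 6.14 × [1 − (1+0.106)^−2] / 0.106 = 10.57101
Perpetuity value at year 2: 2.75 / 0.106 = 25.94340
PV of perpetuity: 25.94340 / (1+0.106)^2 = 21.20882
Total PV = 10.57101 + 21.20882 = 31.77983

31.78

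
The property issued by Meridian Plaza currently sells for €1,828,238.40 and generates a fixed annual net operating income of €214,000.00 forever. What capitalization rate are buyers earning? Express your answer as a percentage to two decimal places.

P = C/r ⇒ r = C/P = €214,000.00/€1,828,238.40 = 0.117053

11.71%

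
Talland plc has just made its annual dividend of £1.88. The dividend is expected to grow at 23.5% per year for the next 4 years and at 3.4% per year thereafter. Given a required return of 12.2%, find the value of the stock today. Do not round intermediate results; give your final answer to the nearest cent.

D_1 = 2.32180
D_2 = 2.86742
D_3 = 3.54127
D_4 = 4.37347
Terminal value at year 4: TV = D_4×(1+g_2)/(r−g_2) = 4.52216/0.088 = 51.38822
P_0 = D_1/(1+r)^1 + D_2/(1+r)^2 + D_3/(1+r)^3 + D_4/(1+r)^4 + TV/(1+r)^4
    = 2.06934 + 2.27775 + 2.50715 + 2.75965 + 32.42591 = 42.03980

£42.04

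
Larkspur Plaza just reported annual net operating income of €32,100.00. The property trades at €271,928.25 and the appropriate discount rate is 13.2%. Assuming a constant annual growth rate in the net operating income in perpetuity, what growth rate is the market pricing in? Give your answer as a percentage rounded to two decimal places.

1.25%

P = D₀(1+g)/(r−g) ⇒ P(r−g) = D₀(1+g) ⇒ g(P+D₀) = P·r − D₀
g = (P·r − D₀)/(P + D₀) = (€271,928.25×0.132 − €32,100.00) / (€271,928.25 + €32,100.00) = 0.012481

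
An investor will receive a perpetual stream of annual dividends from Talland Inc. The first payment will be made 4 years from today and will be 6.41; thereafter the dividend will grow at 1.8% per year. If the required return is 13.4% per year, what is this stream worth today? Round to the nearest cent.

37.89

Value at end of year 3: C₁ / (r − g) = 6.41 / (0.134 − 0.018) = 55.2586
Discount to today: PV = 55.2586 / (1 + 0.134)^3 = 55.2586 / 1.458274 = 37.89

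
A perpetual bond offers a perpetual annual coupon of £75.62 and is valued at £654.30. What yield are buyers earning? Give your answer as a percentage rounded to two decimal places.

11.56%

P = C/r ⇒ r = C/P = £75.62/£654.30 = 0.115574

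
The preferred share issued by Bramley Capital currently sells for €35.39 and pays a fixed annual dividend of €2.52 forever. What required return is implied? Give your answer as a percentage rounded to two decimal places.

P = C/r ⇒ r = C/P = €2.52/€35.39 = 0.071207

7.12%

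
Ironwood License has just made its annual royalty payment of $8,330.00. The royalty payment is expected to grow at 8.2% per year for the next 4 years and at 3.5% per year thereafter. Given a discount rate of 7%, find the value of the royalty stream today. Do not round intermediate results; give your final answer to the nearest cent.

D_1 = 9013.06000
D_2 = 9752.13092
D_3 = 10551.80566
D_4 = 11417.05372
Terminal value at year 4: TV = D_4×(1+g_2)/(r−g_2) = 11816.65060/0.035 = 337618.58855
P_0 = D_1/(1+r)^1 + D_2/(1+r)^2 + D_3/(1+r)^3 + D_4/(1+r)^4 + TV/(1+r)^4
    = 8423.42056 + 8517.88883 + 8613.41655 + 8710.01562 + 257567.60471 = 291832.34627

$291832.35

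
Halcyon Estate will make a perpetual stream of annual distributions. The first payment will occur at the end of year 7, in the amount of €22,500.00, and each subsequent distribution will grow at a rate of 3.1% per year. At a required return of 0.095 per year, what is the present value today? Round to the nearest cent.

€203947.24

Value at end of year 6: C₁ / (r − g) = €22,500.00 / (0.095 − 0.031) = €351,562.5000
Discount to today: PV = €351,562.5000 / (1 + 0.095)^6 = €351,562.5000 / 1.723791 = €203,947.24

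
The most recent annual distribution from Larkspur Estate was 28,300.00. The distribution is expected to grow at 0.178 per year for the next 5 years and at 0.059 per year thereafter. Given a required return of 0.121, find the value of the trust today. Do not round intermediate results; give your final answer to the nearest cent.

784030.59

D_1 = 33337.40000
D_2 = 39271.45720
D_3 = 46261.77658
D_4 = 54496.37281
D_5 = 64196.72717
Terminal value at year 5: TV = D_5×(1+g_2)/(r−g_2) = 67984.33408/0.062 = 1096521.51737
P_0 = D_1/(1+r)^1 + D_2/(1+r)^2 + D_3/(1+r)^3 + D_4/(1+r)^4 + D_5/(1+r)^5 + TV/(1+r)^5
    = 29738.98305 + 31251.13473 + 32840.17548 + 34510.01491 + 36264.76143 + 619425.52189 = 784030.59150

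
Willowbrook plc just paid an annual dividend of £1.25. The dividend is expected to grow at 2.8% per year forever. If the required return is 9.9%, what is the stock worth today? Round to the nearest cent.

£18.10

D₁ = D₀ × (1 + g) = £1.25 × 1.028 = £1.2850
Growing perpetuity: P = D₁ / (r − g) = £1.2850 / (0.099 − 0.028) = £18.10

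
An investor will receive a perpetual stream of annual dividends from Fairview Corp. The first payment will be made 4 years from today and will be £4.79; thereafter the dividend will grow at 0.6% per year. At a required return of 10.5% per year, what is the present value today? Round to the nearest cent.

£35.86

Value at end of year 3: C₁ / (r − g) = £4.79 / (0.105 − 0.006) = £48.3838
Discount to today: PV = £48.3838 / (1 + 0.105)^3 = £48.3838 / 1.349233 = £35.86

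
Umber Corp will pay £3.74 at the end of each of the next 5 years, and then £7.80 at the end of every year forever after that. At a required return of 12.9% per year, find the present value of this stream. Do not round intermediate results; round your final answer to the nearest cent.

PV of 5-year annuity: £3.74 × [1 − (1+0.129)^−5] / 0.129 = 13.18660
Perpetuity value at year 5: £7.80 / 0.129 = 60.46512
PV of perpetuity: 60.46512 / (1+0.129)^5 = 32.96364
Total PV = 13.18660 + 32.96364 = 46.15025

£46.15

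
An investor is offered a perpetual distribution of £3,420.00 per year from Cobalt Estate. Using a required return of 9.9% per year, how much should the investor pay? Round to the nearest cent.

£34545.45

Level perpetuity: PV = C / r = £3,420.00 / 0.099 = £34,545.45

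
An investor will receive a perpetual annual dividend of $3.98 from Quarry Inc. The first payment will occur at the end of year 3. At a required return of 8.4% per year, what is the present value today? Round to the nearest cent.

$40.32

Value at end of year 2: C / r = $3.98 / 0.084 = $47.3810
Discount to today: PV = $47.3810 / (1 + 0.084)^2 = $47.3810 / 1.175056 = $40.32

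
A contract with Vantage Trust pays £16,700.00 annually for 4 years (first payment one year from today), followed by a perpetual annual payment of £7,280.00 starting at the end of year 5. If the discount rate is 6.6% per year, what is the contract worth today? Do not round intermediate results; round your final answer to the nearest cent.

£142500.82

PV of 4-year annuity: £16,700.00 × [1 − (1+0.066)^−4] / 0.066 = 57081.00281
Perpetuity value at year 4: £7,280.00 / 0.066 = 110303.03030
PV of perpetuity: 110303.03030 / (1+0.066)^4 = 85419.81471
Total PV = 57081.00281 + 85419.81471 = 142500.81752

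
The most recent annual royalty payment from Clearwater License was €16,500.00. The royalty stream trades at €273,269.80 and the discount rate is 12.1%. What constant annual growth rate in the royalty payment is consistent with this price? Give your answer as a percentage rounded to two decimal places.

P = D₀(1+g)/(r−g) ⇒ P(r−g) = D₀(1+g) ⇒ g(P+D₀) = P·r − D₀
g = (P·r − D₀)/(P + D₀) = (€273,269.80×0.121 − €16,500.00) / (€273,269.80 + €16,500.00) = 0.057168

5.72%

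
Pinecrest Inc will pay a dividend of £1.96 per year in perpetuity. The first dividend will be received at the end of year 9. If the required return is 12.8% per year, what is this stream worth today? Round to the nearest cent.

Value at end of year 8: C / r = £1.96 / 0.128 = £15.3125
Discount to today: PV = £15.3125 / (1 + 0.128)^8 = £15.3125 / 2.621035 = £5.84

£5.84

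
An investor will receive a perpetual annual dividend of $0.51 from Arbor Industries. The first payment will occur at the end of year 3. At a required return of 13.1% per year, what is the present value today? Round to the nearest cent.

$3.04

Value at end of year 2: C / r = $0.51 / 0.131 = $3.8931
Discount to today: PV = $3.8931 / (1 + 0.131)^2 = $3.8931 / 1.279161 = $3.04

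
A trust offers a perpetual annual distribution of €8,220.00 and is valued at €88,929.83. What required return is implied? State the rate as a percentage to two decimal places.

P = C/r ⇒ r = C/P = €8,220.00/€88,929.83 = 0.092432

9.24%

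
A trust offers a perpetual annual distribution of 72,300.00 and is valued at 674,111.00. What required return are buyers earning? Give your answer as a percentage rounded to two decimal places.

10.73%

P = C/r ⇒ r = C/P = 72,300.00/674,111.00 = 0.107252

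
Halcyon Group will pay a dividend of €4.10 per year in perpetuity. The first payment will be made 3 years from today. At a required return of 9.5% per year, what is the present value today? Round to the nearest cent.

Value at end of year 2: C / r = €4.10 / 0.095 = €43.1579
Discount to today: PV = €43.1579 / (1 + 0.095)^2 = €43.1579 / 1.199025 = €35.99

€35.99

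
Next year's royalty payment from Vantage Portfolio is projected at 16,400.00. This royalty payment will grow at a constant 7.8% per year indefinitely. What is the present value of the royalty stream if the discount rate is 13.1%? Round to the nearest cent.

Growing perpetuity: P = D₁ / (r − g) = 16,400.0000 / (0.131 − 0.078) = 309,433.96

309433.96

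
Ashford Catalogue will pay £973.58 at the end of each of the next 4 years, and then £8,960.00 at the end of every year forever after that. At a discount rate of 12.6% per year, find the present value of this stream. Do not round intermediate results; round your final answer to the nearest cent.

PV of 4-year annuity: £973.58 × [1 − (1+0.126)^−4] / 0.126 = 2920.11965
Perpetuity value at year 4: £8,960.00 / 0.126 = 71111.11111
PV of perpetuity: 71111.11111 / (1+0.126)^4 = 44236.82027
Total PV = 2920.11965 + 44236.82027 = 47156.93992

£47156.94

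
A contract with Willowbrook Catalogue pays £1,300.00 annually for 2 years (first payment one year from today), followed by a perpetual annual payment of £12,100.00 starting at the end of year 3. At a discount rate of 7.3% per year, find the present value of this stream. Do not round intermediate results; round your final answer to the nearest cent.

PV of 2-year annuity: £1,300.00 × [1 − (1+0.073)^−2] / 0.073 = 2340.68629
Perpetuity value at year 2: £12,100.00 / 0.073 = 165753.42466
PV of perpetuity: 165753.42466 / (1+0.073)^2 = 143967.03693
Total PV = 2340.68629 + 143967.03693 = 146307.72321

£146307.72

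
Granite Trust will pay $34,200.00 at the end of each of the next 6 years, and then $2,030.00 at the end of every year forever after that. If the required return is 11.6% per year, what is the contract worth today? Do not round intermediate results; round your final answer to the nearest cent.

$151276.03

PV of 6-year annuity: $34,200.00 × [1 − (1+0.116)^−6] / 0.116 = 142217.60136
Perpetuity value at year 6: $2,030.00 / 0.116 = 17500.00000
PV of perpetuity: 17500.00000 / (1+0.116)^6 = 9058.42892
Total PV = 142217.60136 + 9058.42892 = 151276.03029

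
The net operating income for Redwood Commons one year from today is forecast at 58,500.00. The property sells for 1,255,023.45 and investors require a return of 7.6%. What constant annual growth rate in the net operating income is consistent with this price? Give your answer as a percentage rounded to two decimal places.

2.94%

P = D₁/(r−g) ⇒ g = r − D₁/P = 0.076 − 58,500.00/1,255,023.45 = 0.029387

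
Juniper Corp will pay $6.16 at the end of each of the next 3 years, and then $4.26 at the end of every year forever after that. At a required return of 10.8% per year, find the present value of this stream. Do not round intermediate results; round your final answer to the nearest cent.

$44.10

PV of 3-year annuity: $6.16 × [1 − (1+0.108)^−3] / 0.108 = 15.10580
Perpetuity value at year 3: $4.26 / 0.108 = 39.44444
PV of perpetuity: 39.44444 / (1+0.108)^3 = 28.99790
Total PV = 15.10580 + 28.99790 = 44.10370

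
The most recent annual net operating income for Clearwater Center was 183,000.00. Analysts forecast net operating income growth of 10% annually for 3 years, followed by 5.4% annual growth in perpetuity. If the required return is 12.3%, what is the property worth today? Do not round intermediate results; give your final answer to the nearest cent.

3153946.49

D_1 = 201300.00000
D_2 = 221430.00000
D_3 = 243573.00000
Terminal value at year 3: TV = D_3×(1+g_2)/(r−g_2) = 256725.94200/0.069 = 3720665.82609
P_0 = D_1/(1+r)^1 + D_2/(1+r)^2 + D_3/(1+r)^3 + TV/(1+r)^3
    = 179252.00356 + 175580.76929 + 171984.72504 + 2627128.98835 = 3153946.48625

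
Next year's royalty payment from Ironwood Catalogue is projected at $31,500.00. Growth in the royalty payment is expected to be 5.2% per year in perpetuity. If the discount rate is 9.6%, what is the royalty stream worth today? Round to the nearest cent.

$715909.09

Growing perpetuity: P = D₁ / (r − g) = $31,500.0000 / (0.096 − 0.052) = $715,909.09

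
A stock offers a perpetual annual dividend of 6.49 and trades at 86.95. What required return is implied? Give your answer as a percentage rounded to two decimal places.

P = C/r ⇒ r = C/P = 6.49/86.95 = 0.074641

7.46%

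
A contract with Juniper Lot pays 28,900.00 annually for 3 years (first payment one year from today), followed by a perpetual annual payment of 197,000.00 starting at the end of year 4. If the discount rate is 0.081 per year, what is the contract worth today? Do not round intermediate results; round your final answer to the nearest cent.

PV of 3-year annuity: 28,900.00 × [1 − (1+0.081)^−3] / 0.081 = 74343.91965
Perpetuity value at year 3: 197,000.00 / 0.081 = 2432098.76543
PV of perpetuity: 2432098.76543 / (1+0.081)^3 = 1925325.33392
Total PV = 74343.91965 + 1925325.33392 = 1999669.25357

1999669.25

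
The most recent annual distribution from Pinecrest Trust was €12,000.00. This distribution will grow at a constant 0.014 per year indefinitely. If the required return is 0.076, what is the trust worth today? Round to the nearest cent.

D₁ = D₀ × (1 + g) = €12,000.00 × 1.014 = €12,168.0000
Growing perpetuity: P = D₁ / (r − g) = €12,168.0000 / (0.076 − 0.014) = €196,258.06

€196258.06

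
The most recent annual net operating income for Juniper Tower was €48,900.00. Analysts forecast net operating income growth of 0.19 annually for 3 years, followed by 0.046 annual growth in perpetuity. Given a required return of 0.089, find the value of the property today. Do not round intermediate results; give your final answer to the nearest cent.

D_1 = 58191.00000
D_2 = 69247.29000
D_3 = 82404.27510
Terminal value at year 3: TV = D_3×(1+g_2)/(r−g_2) = 86194.87175/0.043 = 2004531.90127
P_0 = D_1/(1+r)^1 + D_2/(1+r)^2 + D_3/(1+r)^3 + TV/(1+r)^3
    = 53435.26171 + 58391.14916 + 63806.67355 + 1552134.43104 = 1727767.51546

€1727767.52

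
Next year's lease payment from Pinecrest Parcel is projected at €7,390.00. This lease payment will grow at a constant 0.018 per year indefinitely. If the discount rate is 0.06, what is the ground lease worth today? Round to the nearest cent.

Growing perpetuity: P = D₁ / (r − g) = €7,390.0000 / (0.06 − 0.018) = €175,952.38

€175952.38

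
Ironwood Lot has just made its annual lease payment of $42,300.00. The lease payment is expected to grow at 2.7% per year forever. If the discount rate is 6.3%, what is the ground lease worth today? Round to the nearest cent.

D₁ = D₀ × (1 + g) = $42,300.00 × 1.027 = $43,442.1000
Growing perpetuity: P = D₁ / (r − g) = $43,442.1000 / (0.063 − 0.027) = $1,206,725.00

$1206725.00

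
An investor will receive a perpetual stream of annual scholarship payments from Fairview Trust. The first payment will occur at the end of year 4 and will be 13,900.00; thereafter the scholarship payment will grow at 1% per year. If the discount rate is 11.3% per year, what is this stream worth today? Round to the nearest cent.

97879.58

Value at end of year 3: C₁ / (r − g) = 13,900.00 / (0.113 − 0.01) = 134,951.4563
Discount to today: PV = 134,951.4563 / (1 + 0.113)^3 = 134,951.4563 / 1.378750 = 97,879.58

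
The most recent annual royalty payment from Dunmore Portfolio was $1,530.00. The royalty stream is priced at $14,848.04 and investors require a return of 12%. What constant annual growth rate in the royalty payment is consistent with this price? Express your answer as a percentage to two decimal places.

P = D₀(1+g)/(r−g) ⇒ P(r−g) = D₀(1+g) ⇒ g(P+D₀) = P·r − D₀
g = (P·r − D₀)/(P + D₀) = ($14,848.04×0.12 − $1,530.00) / ($14,848.04 + $1,530.00) = 0.015372

1.54%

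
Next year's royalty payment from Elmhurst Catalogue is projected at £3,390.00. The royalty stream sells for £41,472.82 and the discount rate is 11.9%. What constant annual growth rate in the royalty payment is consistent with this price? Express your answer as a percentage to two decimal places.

3.73%

P = D₁/(r−g) ⇒ g = r − D₁/P = 0.119 − £3,390.00/£41,472.82 = 0.037260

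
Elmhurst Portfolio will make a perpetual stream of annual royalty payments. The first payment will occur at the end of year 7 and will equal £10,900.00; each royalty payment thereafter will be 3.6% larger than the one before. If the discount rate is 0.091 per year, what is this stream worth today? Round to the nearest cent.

£117520.95

Value at end of year 6: C₁ / (r − g) = £10,900.00 / (0.091 − 0.036) = £198,181.8182
Discount to today: PV = £198,181.8182 / (1 + 0.091)^6 = £198,181.8182 / 1.686353 = £117,520.95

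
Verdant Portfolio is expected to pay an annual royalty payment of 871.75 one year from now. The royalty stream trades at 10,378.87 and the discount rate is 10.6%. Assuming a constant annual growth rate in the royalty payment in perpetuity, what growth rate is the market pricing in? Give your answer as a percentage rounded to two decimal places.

P = D₁/(r−g) ⇒ g = r − D₁/P = 0.106 − 871.75/10,378.87 = 0.022007

2.20%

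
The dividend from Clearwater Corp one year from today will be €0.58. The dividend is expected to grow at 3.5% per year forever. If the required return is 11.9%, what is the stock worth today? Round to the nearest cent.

Growing perpetuity: P = D₁ / (r − g) = €0.5800 / (0.119 − 0.035) = €6.90

€6.90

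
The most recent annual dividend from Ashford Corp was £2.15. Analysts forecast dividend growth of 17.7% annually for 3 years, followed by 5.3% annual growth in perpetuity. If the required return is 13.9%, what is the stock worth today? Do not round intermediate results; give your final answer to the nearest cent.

D_1 = 2.53055
D_2 = 2.97846
D_3 = 3.50564
Terminal value at year 3: TV = D_3×(1+g_2)/(r−g_2) = 3.69144/0.086 = 42.92376
P_0 = D_1/(1+r)^1 + D_2/(1+r)^2 + D_3/(1+r)^3 + TV/(1+r)^3
    = 2.22173 + 2.29585 + 2.37245 + 29.04869 = 35.93872

£35.94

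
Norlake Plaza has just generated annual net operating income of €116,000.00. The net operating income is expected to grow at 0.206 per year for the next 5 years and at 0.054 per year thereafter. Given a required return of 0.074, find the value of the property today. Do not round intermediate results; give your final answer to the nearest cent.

€11746286.98

D_1 = 139896.00000
D_2 = 168714.57600
D_3 = 203469.77866
D_4 = 245384.55306
D_5 = 295933.77099
Terminal value at year 5: TV = D_5×(1+g_2)/(r−g_2) = 311914.19462/0.02 = 15595709.73114
P_0 = D_1/(1+r)^1 + D_2/(1+r)^2 + D_3/(1+r)^3 + D_4/(1+r)^4 + D_5/(1+r)^5 + TV/(1+r)^5
    = 130256.98324 + 146266.22140 + 164243.07543 + 184429.37520 + 207096.67272 + 10913994.65213 = 11746286.98013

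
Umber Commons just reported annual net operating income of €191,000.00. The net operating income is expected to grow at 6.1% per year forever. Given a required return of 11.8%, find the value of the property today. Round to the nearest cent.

D₁ = D₀ × (1 + g) = €191,000.00 × 1.061 = €202,651.0000
Growing perpetuity: P = D₁ / (r − g) = €202,651.0000 / (0.118 − 0.061) = €3,555,280.70

€3555280.70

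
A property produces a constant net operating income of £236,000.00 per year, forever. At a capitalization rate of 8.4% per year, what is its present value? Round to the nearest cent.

Level perpetuity: PV = C / r = £236,000.00 / 0.084 = £2,809,523.81

£2809523.81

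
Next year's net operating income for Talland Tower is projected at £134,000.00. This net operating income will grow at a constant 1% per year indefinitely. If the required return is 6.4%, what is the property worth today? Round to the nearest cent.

£2481481.48

Growing perpetuity: P = D₁ / (r − g) = £134,000.0000 / (0.064 − 0.01) = £2,481,481.48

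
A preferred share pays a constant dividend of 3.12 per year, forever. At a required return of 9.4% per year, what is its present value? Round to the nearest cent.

Level perpetuity: PV = C / r = 3.12 / 0.094 = 33.19

33.19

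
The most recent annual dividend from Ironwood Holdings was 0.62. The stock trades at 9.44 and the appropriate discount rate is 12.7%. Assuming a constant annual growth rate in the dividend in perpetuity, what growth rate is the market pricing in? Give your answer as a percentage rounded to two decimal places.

5.75%

P = D₀(1+g)/(r−g) ⇒ P(r−g) = D₀(1+g) ⇒ g(P+D₀) = P·r − D₀
g = (P·r − D₀)/(P + D₀) = (9.44×0.127 − 0.62) / (9.44 + 0.62) = 0.057543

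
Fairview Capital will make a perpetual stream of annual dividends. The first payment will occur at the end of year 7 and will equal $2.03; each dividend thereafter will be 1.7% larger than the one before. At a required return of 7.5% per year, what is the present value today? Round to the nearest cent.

$22.68

Value at end of year 6: C₁ / (r − g) = $2.03 / (0.075 − 0.017) = $35.0000
Discount to today: PV = $35.0000 / (1 + 0.075)^6 = $35.0000 / 1.543302 = $22.68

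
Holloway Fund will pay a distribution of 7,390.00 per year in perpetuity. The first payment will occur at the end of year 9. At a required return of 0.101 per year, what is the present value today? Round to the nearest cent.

Value at end of year 8: C / r = 7,390.00 / 0.101 = 73,168.3168
Discount to today: PV = 73,168.3168 / (1 + 0.101)^8 = 73,168.3168 / 2.159228 = 33,886.33

33886.33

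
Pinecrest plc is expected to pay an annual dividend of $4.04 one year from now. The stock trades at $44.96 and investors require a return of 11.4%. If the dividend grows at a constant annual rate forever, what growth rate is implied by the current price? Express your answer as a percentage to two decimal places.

P = D₁/(r−g) ⇒ g = r − D₁/P = 0.114 − $4.04/$44.96 = 0.024142

2.41%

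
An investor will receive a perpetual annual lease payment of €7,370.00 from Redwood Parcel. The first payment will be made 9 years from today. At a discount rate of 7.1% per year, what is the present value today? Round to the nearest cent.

Value at end of year 8: C / r = €7,370.00 / 0.071 = €103,802.8169
Discount to today: PV = €103,802.8169 / (1 + 0.071)^8 = €103,802.8169 / 1.731075 = €59,964.38

€59964.38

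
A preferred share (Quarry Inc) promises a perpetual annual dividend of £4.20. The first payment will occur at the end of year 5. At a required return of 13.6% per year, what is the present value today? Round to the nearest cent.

Value at end of year 4: C / r = £4.20 / 0.136 = £30.8824
Discount to today: PV = £30.8824 / (1 + 0.136)^4 = £30.8824 / 1.665380 = £18.54

£18.54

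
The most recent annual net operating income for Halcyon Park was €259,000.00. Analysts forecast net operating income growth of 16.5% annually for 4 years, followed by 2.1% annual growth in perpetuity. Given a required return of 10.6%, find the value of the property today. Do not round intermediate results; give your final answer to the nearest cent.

D_1 = 301735.00000
D_2 = 351521.27500
D_3 = 409522.28537
D_4 = 477093.46246
Terminal value at year 4: TV = D_4×(1+g_2)/(r−g_2) = 487112.42517/0.085 = 5730734.41381
P_0 = D_1/(1+r)^1 + D_2/(1+r)^2 + D_3/(1+r)^3 + D_4/(1+r)^4 + TV/(1+r)^4
    = 272816.45570 + 287369.95559 + 302699.81760 + 318847.45706 + 3829920.63123 = 5011654.31718

€5011654.32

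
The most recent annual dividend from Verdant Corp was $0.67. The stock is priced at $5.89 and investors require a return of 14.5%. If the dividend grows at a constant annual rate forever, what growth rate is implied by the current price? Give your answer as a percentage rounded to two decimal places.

P = D₀(1+g)/(r−g) ⇒ P(r−g) = D₀(1+g) ⇒ g(P+D₀) = P·r − D₀
g = (P·r − D₀)/(P + D₀) = ($5.89×0.145 − $0.67) / ($5.89 + $0.67) = 0.028056

2.81%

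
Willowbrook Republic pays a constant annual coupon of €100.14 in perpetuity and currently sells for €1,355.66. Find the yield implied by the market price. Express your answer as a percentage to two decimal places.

7.39%

P = C/r ⇒ r = C/P = €100.14/€1,355.66 = 0.073868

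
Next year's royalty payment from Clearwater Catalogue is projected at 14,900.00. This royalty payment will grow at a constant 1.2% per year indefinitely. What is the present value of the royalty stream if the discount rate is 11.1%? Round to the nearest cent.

150505.05

Growing perpetuity: P = D₁ / (r − g) = 14,900.0000 / (0.111 − 0.012) = 150,505.05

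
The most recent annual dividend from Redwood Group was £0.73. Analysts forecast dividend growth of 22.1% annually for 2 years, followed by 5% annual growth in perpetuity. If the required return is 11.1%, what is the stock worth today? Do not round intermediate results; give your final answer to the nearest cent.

£16.86

D_1 = 0.89133
D_2 = 1.08831
Terminal value at year 2: TV = D_2×(1+g_2)/(r−g_2) = 1.14273/0.061 = 18.73327
P_0 = D_1/(1+r)^1 + D_2/(1+r)^2 + TV/(1+r)^2
    = 0.80228 + 0.88171 + 15.17699 = 16.86097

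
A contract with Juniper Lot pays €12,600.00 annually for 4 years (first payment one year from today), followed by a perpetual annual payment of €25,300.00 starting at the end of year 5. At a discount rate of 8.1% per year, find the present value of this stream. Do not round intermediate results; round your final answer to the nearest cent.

PV of 4-year annuity: €12,600.00 × [1 − (1+0.081)^−4] / 0.081 = 41640.07399
Perpetuity value at year 4: €25,300.00 / 0.081 = 312345.67901
PV of perpetuity: 312345.67901 / (1+0.081)^4 = 228735.05425
Total PV = 41640.07399 + 228735.05425 = 270375.12824

€270375.13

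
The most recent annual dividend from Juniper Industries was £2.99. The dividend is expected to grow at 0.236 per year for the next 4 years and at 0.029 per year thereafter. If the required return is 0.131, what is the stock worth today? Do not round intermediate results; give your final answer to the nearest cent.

D_1 = 3.69564
D_2 = 4.56781
D_3 = 5.64581
D_4 = 6.97823
Terminal value at year 4: TV = D_4×(1+g_2)/(r−g_2) = 7.18060/0.102 = 70.39799
P_0 = D_1/(1+r)^1 + D_2/(1+r)^2 + D_3/(1+r)^3 + D_4/(1+r)^4 + TV/(1+r)^4
    = 3.26759 + 3.57094 + 3.90246 + 4.26476 + 43.02391 = 58.02966

£58.03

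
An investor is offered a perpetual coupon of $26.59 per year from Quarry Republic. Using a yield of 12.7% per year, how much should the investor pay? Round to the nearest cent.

$209.37

Level perpetuity: PV = C / r = $26.59 / 0.127 = $209.37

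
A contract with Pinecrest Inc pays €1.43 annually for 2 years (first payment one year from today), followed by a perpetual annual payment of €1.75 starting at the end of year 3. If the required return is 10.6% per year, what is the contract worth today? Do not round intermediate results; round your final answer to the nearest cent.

PV of 2-year annuity: €1.43 × [1 − (1+0.106)^−2] / 0.106 = 2.46198
Perpetuity value at year 2: €1.75 / 0.106 = 16.50943
PV of perpetuity: 16.50943 / (1+0.106)^2 = 13.49652
Total PV = 2.46198 + 13.49652 = 15.95850

€15.96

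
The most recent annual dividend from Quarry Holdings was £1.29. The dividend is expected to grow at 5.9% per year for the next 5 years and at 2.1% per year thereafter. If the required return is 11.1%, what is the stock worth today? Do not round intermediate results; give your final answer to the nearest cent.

D_1 = 1.36611
D_2 = 1.44671
D_3 = 1.53207
D_4 = 1.62246
D_5 = 1.71818
Terminal value at year 5: TV = D_5×(1+g_2)/(r−g_2) = 1.75427/0.09 = 19.49184
P_0 = D_1/(1+r)^1 + D_2/(1+r)^2 + D_3/(1+r)^3 + D_4/(1+r)^4 + D_5/(1+r)^5 + TV/(1+r)^5
    = 1.22962 + 1.17207 + 1.11721 + 1.06492 + 1.01508 + 11.51549 = 17.11439

£17.11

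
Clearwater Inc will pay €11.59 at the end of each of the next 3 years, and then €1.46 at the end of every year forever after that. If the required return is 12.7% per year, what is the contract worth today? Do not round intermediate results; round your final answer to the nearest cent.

€35.54

PV of 3-year annuity: €11.59 × [1 − (1+0.127)^−3] / 0.127 = 27.50576
Perpetuity value at year 3: €1.46 / 0.127 = 11.49606
PV of perpetuity: 11.49606 / (1+0.127)^3 = 8.03114
Total PV = 27.50576 + 8.03114 = 35.53691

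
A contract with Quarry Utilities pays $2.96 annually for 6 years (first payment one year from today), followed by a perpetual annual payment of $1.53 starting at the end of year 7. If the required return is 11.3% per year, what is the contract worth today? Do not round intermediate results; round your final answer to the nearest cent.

PV of 6-year annuity: $2.96 × [1 − (1+0.113)^−6] / 0.113 = 12.41491
Perpetuity value at year 6: $1.53 / 0.113 = 13.53982
PV of perpetuity: 13.53982 / (1+0.113)^6 = 7.12266
Total PV = 12.41491 + 7.12266 = 19.53757

$19.54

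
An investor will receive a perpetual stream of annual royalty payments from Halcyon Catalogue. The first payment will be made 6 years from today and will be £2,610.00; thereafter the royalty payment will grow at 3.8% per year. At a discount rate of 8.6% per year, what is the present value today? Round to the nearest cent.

Value at end of year 5: C₁ / (r − g) = £2,610.00 / (0.086 − 0.038) = £54,375.0000
Discount to today: PV = £54,375.0000 / (1 + 0.086)^5 = £54,375.0000 / 1.510599 = £35,995.66

£35995.66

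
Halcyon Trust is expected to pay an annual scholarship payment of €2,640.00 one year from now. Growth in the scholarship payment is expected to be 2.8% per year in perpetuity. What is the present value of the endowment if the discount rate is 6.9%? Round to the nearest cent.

€64390.24

Growing perpetuity: P = D₁ / (r − g) = €2,640.0000 / (0.069 − 0.028) = €64,390.24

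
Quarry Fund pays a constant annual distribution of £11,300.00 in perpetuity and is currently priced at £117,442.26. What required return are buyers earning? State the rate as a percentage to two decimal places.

9.62%

P = C/r ⇒ r = C/P = £11,300.00/£117,442.26 = 0.096217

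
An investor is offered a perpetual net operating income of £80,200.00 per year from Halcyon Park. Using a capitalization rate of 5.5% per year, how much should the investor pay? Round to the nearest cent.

£1458181.82

Level perpetuity: PV = C / r = £80,200.00 / 0.055 = £1,458,181.82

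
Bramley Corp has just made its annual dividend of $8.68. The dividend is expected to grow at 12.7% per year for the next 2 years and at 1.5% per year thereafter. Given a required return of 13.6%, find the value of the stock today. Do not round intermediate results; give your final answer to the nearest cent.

$88.82

D_1 = 9.78236
D_2 = 11.02472
Terminal value at year 2: TV = D_2×(1+g_2)/(r−g_2) = 11.19009/0.121 = 92.48009
P_0 = D_1/(1+r)^1 + D_2/(1+r)^2 + TV/(1+r)^2
    = 8.61123 + 8.54301 + 71.66244 = 88.81668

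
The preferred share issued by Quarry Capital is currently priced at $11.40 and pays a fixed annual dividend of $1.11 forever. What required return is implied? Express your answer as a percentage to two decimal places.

9.74%

P = C/r ⇒ r = C/P = $1.11/$11.40 = 0.097368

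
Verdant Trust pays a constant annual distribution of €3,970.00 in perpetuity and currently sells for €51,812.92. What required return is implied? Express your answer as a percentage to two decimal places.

P = C/r ⇒ r = C/P = €3,970.00/€51,812.92 = 0.076622

7.66%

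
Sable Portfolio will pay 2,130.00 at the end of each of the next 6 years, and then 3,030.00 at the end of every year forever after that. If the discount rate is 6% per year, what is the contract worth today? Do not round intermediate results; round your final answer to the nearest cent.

PV of 6-year annuity: 2,130.00 × [1 − (1+0.06)^−6] / 0.06 = 10473.90081
Perpetuity value at year 6: 3,030.00 / 0.06 = 50500.00000
PV of perpetuity: 50500.00000 / (1+0.06)^6 = 35600.50729
Total PV = 10473.90081 + 35600.50729 = 46074.40811

46074.41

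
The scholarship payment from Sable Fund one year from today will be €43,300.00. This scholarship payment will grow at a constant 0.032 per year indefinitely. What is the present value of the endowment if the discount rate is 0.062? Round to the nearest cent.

Growing perpetuity: P = D₁ / (r − g) = €43,300.0000 / (0.062 − 0.032) = €1,443,333.33

€1443333.33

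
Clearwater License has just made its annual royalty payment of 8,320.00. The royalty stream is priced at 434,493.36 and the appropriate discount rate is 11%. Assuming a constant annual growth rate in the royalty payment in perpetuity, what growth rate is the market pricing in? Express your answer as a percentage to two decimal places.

8.91%

P = D₀(1+g)/(r−g) ⇒ P(r−g) = D₀(1+g) ⇒ g(P+D₀) = P·r − D₀
g = (P·r − D₀)/(P + D₀) = (434,493.36×0.11 − 8,320.00) / (434,493.36 + 8,320.00) = 0.089144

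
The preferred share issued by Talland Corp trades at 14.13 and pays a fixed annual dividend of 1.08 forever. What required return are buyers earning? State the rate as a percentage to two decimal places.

7.64%

P = C/r ⇒ r = C/P = 1.08/14.13 = 0.076433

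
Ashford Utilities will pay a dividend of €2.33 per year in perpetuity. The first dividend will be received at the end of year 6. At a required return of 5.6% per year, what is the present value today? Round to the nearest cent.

€31.68

Value at end of year 5: C / r = €2.33 / 0.056 = €41.6071
Discount to today: PV = €41.6071 / (1 + 0.056)^5 = €41.6071 / 1.313166 = €31.68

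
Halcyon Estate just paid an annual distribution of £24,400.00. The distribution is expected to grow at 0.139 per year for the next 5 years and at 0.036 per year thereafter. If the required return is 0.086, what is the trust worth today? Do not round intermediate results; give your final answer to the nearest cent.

D_1 = 27791.60000
D_2 = 31654.63240
D_3 = 36054.62630
D_4 = 41066.21936
D_5 = 46774.42385
Terminal value at year 5: TV = D_5×(1+g_2)/(r−g_2) = 48458.30311/0.05 = 969166.06219
P_0 = D_1/(1+r)^1 + D_2/(1+r)^2 + D_3/(1+r)^3 + D_4/(1+r)^4 + D_5/(1+r)^5 + TV/(1+r)^5
    = 25590.79190 + 26839.69795 + 28149.55429 + 29523.33549 + 30964.16125 + 641577.42115 = 782644.96203

£782644.96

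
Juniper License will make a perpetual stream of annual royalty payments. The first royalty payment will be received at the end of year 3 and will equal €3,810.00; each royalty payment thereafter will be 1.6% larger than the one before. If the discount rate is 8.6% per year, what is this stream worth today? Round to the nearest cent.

€46149.53

Value at end of year 2: C₁ / (r − g) = €3,810.00 / (0.086 − 0.016) = €54,428.5714
Discount to today: PV = €54,428.5714 / (1 + 0.086)^2 = €54,428.5714 / 1.179396 = €46,149.53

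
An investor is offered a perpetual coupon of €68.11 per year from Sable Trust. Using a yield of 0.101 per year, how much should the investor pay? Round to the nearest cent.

€674.36

Level perpetuity: PV = C / r = €68.11 / 0.101 = €674.36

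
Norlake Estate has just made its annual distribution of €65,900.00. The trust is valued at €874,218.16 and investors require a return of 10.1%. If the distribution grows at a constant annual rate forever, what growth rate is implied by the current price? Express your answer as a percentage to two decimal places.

2.38%

P = D₀(1+g)/(r−g) ⇒ P(r−g) = D₀(1+g) ⇒ g(P+D₀) = P·r − D₀
g = (P·r − D₀)/(P + D₀) = (€874,218.16×0.101 − €65,900.00) / (€874,218.16 + €65,900.00) = 0.023823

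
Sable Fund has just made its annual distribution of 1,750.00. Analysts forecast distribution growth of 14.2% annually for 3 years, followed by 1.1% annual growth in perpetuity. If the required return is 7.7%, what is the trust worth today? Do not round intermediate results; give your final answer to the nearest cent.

37868.83

D_1 = 1998.50000
D_2 = 2282.28700
D_3 = 2606.37175
Terminal value at year 3: TV = D_3×(1+g_2)/(r−g_2) = 2635.04184/0.066 = 39924.87641
P_0 = D_1/(1+r)^1 + D_2/(1+r)^2 + D_3/(1+r)^3 + TV/(1+r)^3
    = 1855.61746 + 1967.60922 + 2086.36001 + 31959.24202 = 37868.82871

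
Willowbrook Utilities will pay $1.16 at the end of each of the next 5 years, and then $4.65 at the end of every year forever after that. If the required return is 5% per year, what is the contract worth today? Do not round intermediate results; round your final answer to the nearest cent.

PV of 5-year annuity: $1.16 × [1 − (1+0.05)^−5] / 0.05 = 5.02219
Perpetuity value at year 5: $4.65 / 0.05 = 93.00000
PV of perpetuity: 93.00000 / (1+0.05)^5 = 72.86793
Total PV = 5.02219 + 72.86793 = 77.89013

$77.89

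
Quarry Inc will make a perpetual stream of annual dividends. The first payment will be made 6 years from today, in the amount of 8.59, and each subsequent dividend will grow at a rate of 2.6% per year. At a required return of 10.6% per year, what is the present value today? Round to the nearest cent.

64.88

Value at end of year 5: C₁ / (r − g) = 8.59 / (0.106 − 0.026) = 107.3750
Discount to today: PV = 107.3750 / (1 + 0.106)^5 = 107.3750 / 1.654915 = 64.88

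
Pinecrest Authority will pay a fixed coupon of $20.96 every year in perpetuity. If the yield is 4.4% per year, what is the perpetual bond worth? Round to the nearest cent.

Level perpetuity: PV = C / r = $20.96 / 0.044 = $476.36

$476.36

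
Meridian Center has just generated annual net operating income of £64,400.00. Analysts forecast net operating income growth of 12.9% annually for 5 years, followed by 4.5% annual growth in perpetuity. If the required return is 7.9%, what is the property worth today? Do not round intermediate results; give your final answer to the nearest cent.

£2852107.16

D_1 = 72707.60000
D_2 = 82086.88040
D_3 = 92676.08797
D_4 = 104631.30332
D_5 = 118128.74145
Terminal value at year 5: TV = D_5×(1+g_2)/(r−g_2) = 123444.53481/0.034 = 3630721.61216
P_0 = D_1/(1+r)^1 + D_2/(1+r)^2 + D_3/(1+r)^3 + D_4/(1+r)^4 + D_5/(1+r)^5 + TV/(1+r)^5
    = 67384.24467 + 70506.77686 + 73774.00470 + 77192.63328 + 80769.67838 + 2482479.82091 = 2852107.15881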